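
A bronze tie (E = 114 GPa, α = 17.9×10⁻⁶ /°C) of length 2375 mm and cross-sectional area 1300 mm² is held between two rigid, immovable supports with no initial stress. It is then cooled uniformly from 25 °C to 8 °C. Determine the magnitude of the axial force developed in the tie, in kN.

The ends cannot move, so σ = EαΔT = 114×10³ × 17.9×10⁻⁶ × 17 = 34.69 MPa.
Then P = σA = 34.69 × 1300 mm² = 45.1 kN, tensile.

P ≈ 45.1 kN (tensile)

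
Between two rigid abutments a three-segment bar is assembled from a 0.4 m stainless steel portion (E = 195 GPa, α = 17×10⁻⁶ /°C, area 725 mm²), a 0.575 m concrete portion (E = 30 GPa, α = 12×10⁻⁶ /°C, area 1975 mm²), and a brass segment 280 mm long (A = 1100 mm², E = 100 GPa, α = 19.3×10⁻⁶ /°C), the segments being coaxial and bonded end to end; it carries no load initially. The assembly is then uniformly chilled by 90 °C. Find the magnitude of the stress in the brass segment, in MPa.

σ ≈ 104 MPa (tensile)

With the walls removed the bar would change length by δ_free = Σ αᵢΔT Lᵢ = 17×10⁻⁶×90×400 + 12×10⁻⁶×90×575 + 19.3×10⁻⁶×90×280 = 1.719 mm.
The rigid supports impose zero overall length change; the single axial force P common to all segments must satisfy P Σ Lᵢ/(AᵢEᵢ) = δ_free.
Σ Lᵢ/(AᵢEᵢ) = 400/(725×195×10³) + 575/(1975×30×10³) + 280/(1100×100×10³) = 1.508×10⁻⁵ mm/N.
Hence P = δ_free / Σ(L/AE) = 1.719/1.508×10⁻⁵ = 114 kN (tensile).
σ_{brass} = P / A = 114000 / 1100 = 103.7 MPa.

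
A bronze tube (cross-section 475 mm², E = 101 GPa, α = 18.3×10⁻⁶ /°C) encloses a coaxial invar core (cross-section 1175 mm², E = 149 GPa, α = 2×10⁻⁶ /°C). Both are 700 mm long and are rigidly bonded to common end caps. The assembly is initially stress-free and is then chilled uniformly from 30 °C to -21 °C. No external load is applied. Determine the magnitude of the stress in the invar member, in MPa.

σ ≈ 26.6 MPa (compressive)

Equilibrium of a rigid end plate with no external load gives equal and opposite internal forces ±P in the two members. Since α_{bronze} > α_{invar}, cooling drives the bronze into tension and the invar into compression.
Equating the net (thermal + elastic) strains gives |α₁ − α₂|·ΔT = P·[1/(A₁E₁) + 1/(A₂E₂)].
|α₁ − α₂|·ΔT = 16.3×10⁻⁶ × 51 = 0.0008313.
1/(A₁E₁) + 1/(A₂E₂) = 1/(475×101×10³) + 1/(1175×149×10³) = 2.656×10⁻⁸ N⁻¹.
P = 0.0008313 / 2.656×10⁻⁸ = 31300 N = 31.3 kN.
σ_{invar} = P/A₂ = 31300/1175 = 26.64 MPa, compressive.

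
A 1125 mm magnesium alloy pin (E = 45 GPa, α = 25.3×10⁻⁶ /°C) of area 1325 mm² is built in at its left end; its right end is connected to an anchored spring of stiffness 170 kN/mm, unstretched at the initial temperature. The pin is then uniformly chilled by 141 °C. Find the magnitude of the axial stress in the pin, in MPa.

Free thermal contraction: δ_free = αΔT L = 25.3×10⁻⁶ × 141 × 1125 = 4.013 mm.
Let P be the tensile force in the spring. The pin extends elastically by PL/(AE) and the spring stretches by P/k; together these equal δ_free.
P [ L/(AE) + 1/k ] = δ_free → P [ 1125/(1325×45×10³) + 1/(170×10³) ] = 4.013.
P = 4.013 / 2.475×10⁻⁵ = 162100 N.
σ = P/A = 162100/1325 = 122.4 MPa.

σ ≈ 122 MPa (tensile)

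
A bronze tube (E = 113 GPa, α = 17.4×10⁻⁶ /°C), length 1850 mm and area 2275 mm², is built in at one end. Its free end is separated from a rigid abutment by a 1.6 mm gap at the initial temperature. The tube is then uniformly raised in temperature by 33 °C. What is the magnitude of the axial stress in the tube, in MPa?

σ ≈ 0 MPa

If the wall were absent the tube would grow by αΔT L = 17.4×10⁻⁶ × 33 × 1850 = 1.062 mm.
This is smaller than the 1.6 mm clearance, so the tube expands freely without reaching the stop — the stress is zero.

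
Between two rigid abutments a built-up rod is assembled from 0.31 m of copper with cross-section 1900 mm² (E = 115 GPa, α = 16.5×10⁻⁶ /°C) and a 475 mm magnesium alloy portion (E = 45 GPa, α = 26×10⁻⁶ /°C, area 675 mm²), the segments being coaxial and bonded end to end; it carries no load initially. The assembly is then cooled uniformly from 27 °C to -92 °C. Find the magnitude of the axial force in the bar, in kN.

With the walls removed the bar would change length by δ_free = Σ αᵢΔT Lᵢ = 16.5×10⁻⁶×119×310 + 26×10⁻⁶×119×475 = 2.078 mm.
Since the ends are fixed, an axial force P builds up, equal in every segment, with P · Σ Lᵢ/(AᵢEᵢ) = δ_free.
Σ Lᵢ/(AᵢEᵢ) = 310/(1900×115×10³) + 475/(675×45×10³) = 1.706×10⁻⁵ mm/N.
P = 2.078 / 1.706×10⁻⁵ = 121800 N = 121.8 kN, tensile.

P ≈ 122 kN (tensile)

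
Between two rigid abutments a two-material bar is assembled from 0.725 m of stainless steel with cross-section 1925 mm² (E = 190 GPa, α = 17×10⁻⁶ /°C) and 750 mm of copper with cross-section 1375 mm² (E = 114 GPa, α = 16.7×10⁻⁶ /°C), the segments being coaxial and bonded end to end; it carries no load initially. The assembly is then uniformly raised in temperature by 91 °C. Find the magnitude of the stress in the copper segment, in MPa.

σ ≈ 243 MPa (compressive)

If the supports were absent, the total length change would be Σ αᵢΔT Lᵢ = 17×10⁻⁶×91×725 + 16.7×10⁻⁶×91×750 = 2.261 mm.
Since the ends are fixed, an axial force P builds up, equal in every segment, with P · Σ Lᵢ/(AᵢEᵢ) = δ_free.
The series flexibility is Σ Lᵢ/(AᵢEᵢ) = 725/(1925×190×10³) + 750/(1375×114×10³) = 6.767×10⁻⁶ mm/N.
So P = 2.261 / 6.767×10⁻⁶ = 334.2 kN, compressive.
σ_{copper} = P / A = 334200 / 1375 = 243 MPa.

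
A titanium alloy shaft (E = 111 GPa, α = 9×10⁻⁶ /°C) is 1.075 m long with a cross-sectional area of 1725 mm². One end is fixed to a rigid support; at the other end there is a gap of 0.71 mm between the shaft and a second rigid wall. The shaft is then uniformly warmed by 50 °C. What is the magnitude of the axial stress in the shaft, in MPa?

Free thermal elongation = αΔT L = 9×10⁻⁶ × 50 × 1075 = 0.4838 mm.
Since δ_free = 0.484 mm is less than the 0.71 mm gap, the shaft never touches the wall. No axial force develops.

σ ≈ 0 MPa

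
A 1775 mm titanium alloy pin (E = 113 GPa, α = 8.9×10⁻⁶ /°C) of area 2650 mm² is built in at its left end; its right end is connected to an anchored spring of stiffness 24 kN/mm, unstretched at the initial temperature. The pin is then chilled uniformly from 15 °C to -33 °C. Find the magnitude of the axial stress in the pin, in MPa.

If the spring were absent the pin would shorten by αΔT L = 8.9×10⁻⁶ × 48 × 1775 = 0.7583 mm.
Let P be the tensile force in the spring. The pin extends elastically by PL/(AE) and the spring stretches by P/k; together these equal δ_free.
So P = δ_free / [L/(AE) + 1/k] = 0.7583 / [ 1775/(2650×113×10³) + 1/(24×10³) ].
P = 0.7583 / 4.759×10⁻⁵ = 15930 N.
σ = P/A = 15930/2650 = 6.012 MPa.

σ ≈ 6.01 MPa (tensile)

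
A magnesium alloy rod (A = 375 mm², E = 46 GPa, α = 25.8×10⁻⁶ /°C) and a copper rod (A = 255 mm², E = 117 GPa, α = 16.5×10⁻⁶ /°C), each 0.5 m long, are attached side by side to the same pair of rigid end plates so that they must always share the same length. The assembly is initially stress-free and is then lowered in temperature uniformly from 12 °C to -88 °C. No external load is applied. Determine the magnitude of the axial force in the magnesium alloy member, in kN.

P ≈ 10.2 kN (tensile in the magnesium alloy)

The magnesium alloy has the larger α, so on cooling it would change length more than the copper if both were free. The rigid plates force a common final length, so the magnesium alloy is put into tension and the copper into compression, with equal and opposite forces P (no external load).
Compatibility of the two members (thermal + elastic change equal): (α₁ − α₂)ΔT = P·[1/(A₁E₁) + 1/(A₂E₂)].
|α₁ − α₂|·ΔT = 9.3×10⁻⁶ × 100 = 0.00093.
1/(A₁E₁) + 1/(A₂E₂) = 1/(375×46×10³) + 1/(255×117×10³) = 9.149×10⁻⁸ N⁻¹.
So P = 0.00093 / 9.149×10⁻⁸ = 10.17 kN.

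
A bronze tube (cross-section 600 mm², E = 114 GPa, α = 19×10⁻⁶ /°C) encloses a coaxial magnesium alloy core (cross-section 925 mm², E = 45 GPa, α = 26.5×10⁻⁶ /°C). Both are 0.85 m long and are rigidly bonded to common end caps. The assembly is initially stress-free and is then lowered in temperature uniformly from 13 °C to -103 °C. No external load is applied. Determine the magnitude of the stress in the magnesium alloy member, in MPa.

The magnesium alloy has the larger α, so on cooling it would change length more than the bronze if both were free. The rigid plates force a common final length, so the magnesium alloy is put into tension and the bronze into compression, with equal and opposite forces P (no external load).
Compatibility of the two members (thermal + elastic change equal): (α₁ − α₂)ΔT = P·[1/(A₁E₁) + 1/(A₂E₂)].
|α₁ − α₂|·ΔT = 7.5×10⁻⁶ × 116 = 0.00087.
1/(A₁E₁) + 1/(A₂E₂) = 1/(600×114×10³) + 1/(925×45×10³) = 3.864×10⁻⁸ N⁻¹.
So P = 0.00087 / 3.864×10⁻⁸ = 22.51 kN.
σ_{magnesium alloy} = P/A₂ = 22510/925 = 24.34 MPa, tensile.

σ ≈ 24.3 MPa (tensile)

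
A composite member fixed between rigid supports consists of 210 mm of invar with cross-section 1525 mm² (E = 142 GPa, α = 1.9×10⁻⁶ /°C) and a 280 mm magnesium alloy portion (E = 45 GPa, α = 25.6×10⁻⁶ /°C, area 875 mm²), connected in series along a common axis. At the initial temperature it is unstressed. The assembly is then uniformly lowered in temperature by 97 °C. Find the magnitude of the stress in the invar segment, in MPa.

With the walls removed the bar would change length by δ_free = Σ αᵢΔT Lᵢ = 1.9×10⁻⁶×97×210 + 25.6×10⁻⁶×97×280 = 0.734 mm.
Since the ends are fixed, an axial force P builds up, equal in every segment, with P · Σ Lᵢ/(AᵢEᵢ) = δ_free.
Σ Lᵢ/(AᵢEᵢ) = 210/(1525×142×10³) + 280/(875×45×10³) = 8.081×10⁻⁶ mm/N.
Hence P = δ_free / Σ(L/AE) = 0.734/8.081×10⁻⁶ = 90.83 kN (tensile).
σ_{invar} = P / A = 90830 / 1525 = 59.56 MPa.

σ ≈ 59.6 MPa (tensile)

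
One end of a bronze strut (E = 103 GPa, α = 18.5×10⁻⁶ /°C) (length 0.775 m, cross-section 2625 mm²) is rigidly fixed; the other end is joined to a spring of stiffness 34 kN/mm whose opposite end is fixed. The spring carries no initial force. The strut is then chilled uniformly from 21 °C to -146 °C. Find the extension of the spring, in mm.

The unrestrained thermal change is αΔT L = 18.5×10⁻⁶ × 167 × 775 = 2.394 mm.
Let P be the tensile force in the spring. The strut extends elastically by PL/(AE) and the spring stretches by P/k; together these equal δ_free.
P [ L/(AE) + 1/k ] = δ_free → P [ 775/(2625×103×10³) + 1/(34×10³) ] = 2.394.
P = 2.394 / 3.228×10⁻⁵ = 74180 N.
Spring extension = P/k = 74180/(34×10³) = 2.182 mm.

δ ≈ 2.18 mm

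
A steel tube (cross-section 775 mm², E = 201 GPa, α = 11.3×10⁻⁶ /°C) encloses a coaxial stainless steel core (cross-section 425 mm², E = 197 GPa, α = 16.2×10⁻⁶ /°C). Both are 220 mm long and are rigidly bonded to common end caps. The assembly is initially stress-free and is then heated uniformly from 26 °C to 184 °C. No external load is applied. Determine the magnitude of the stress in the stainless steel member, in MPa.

Equilibrium of a rigid end plate with no external load gives equal and opposite internal forces ±P in the two members. Since α_{stainless steel} > α_{steel}, heating drives the stainless steel into compression and the steel into tension.
Equating the net (thermal + elastic) strains gives |α₁ − α₂|·ΔT = P·[1/(A₁E₁) + 1/(A₂E₂)].
|α₁ − α₂|·ΔT = 4.9×10⁻⁶ × 158 = 0.0007742.
1/(A₁E₁) + 1/(A₂E₂) = 1/(775×201×10³) + 1/(425×197×10³) = 1.836×10⁻⁸ N⁻¹.
So P = 0.0007742 / 1.836×10⁻⁸ = 42.16 kN.
σ_{stainless steel} = P/A₂ = 42160/425 = 99.2 MPa, compressive.

σ ≈ 99.2 MPa (compressive)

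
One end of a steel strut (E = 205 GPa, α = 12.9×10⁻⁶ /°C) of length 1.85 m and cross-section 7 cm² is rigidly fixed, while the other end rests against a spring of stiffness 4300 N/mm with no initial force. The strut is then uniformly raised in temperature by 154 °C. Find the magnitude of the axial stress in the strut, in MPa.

The unrestrained thermal change is αΔT L = 12.9×10⁻⁶ × 154 × 1850 = 3.675 mm.
With a force P in the spring, the elastic change of the strut is PL/(AE) and that of the spring is P/k; compatibility requires their sum to equal δ_free.
So P = δ_free / [L/(AE) + 1/k] = 3.675 / [ 1850/(700×205×10³) + 1/(4300) ].
P = 3.675 / 0.0002455 = 14970 N.
σ = P/A = 14970/700 = 21.39 MPa.

σ ≈ 21.4 MPa (compressive)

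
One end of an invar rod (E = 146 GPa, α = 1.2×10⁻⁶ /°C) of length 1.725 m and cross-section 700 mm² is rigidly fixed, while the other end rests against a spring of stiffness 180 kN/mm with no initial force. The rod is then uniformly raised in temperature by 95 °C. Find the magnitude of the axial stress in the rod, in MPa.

σ ≈ 12.5 MPa (compressive)

If the spring were absent the rod would lengthen by αΔT L = 1.2×10⁻⁶ × 95 × 1725 = 0.1966 mm.
Let P be the compressive force at the spring. The rod shortens elastically by PL/(AE) and the spring compresses by P/k; together these equal δ_free.
So P = δ_free / [L/(AE) + 1/k] = 0.1966 / [ 1725/(700×146×10³) + 1/(180×10³) ].
P = 0.1966 / 2.243×10⁻⁵ = 8766 N.
σ = P/A = 8766/700 = 12.52 MPa.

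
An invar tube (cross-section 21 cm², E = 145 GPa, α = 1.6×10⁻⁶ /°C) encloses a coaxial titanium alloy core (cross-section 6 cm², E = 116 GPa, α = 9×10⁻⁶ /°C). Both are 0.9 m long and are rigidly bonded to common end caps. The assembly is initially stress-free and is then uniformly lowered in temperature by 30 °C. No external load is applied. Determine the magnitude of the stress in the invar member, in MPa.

σ ≈ 5.99 MPa (compressive)

The titanium alloy has the larger α, so on cooling it would change length more than the invar if both were free. The rigid plates force a common final length, so the titanium alloy is put into tension and the invar into compression, with equal and opposite forces P (no external load).
Compatibility of the two members (thermal + elastic change equal): (α₁ − α₂)ΔT = P·[1/(A₁E₁) + 1/(A₂E₂)].
|α₁ − α₂|·ΔT = 7.4×10⁻⁶ × 30 = 0.000222.
1/(A₁E₁) + 1/(A₂E₂) = 1/(2100×145×10³) + 1/(600×116×10³) = 1.765×10⁻⁸ N⁻¹.
So P = 0.000222 / 1.765×10⁻⁸ = 12.58 kN.
σ_{invar} = P/A₁ = 12580/2100 = 5.989 MPa, compressive.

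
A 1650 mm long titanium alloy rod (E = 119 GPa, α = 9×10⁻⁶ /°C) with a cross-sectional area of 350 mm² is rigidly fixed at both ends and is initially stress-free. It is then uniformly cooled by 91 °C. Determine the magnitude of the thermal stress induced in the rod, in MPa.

With length fixed, the mechanical strain must cancel the thermal strain αΔT = 9×10⁻⁶ × 91 = 819×10⁻⁶.
Hence σ = E·αΔT = 119×10³ × 819×10⁻⁶ = 97.46 MPa, tensile.

σ ≈ 97.5 MPa (tensile)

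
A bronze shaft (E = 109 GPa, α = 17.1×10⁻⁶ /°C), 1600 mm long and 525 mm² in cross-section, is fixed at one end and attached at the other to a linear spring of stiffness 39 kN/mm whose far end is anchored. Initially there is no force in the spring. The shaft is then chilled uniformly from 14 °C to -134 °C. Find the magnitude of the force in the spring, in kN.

P ≈ 75.5 kN

If the spring were absent the shaft would shorten by αΔT L = 17.1×10⁻⁶ × 148 × 1600 = 4.049 mm.
With a force P in the spring, the elastic change of the shaft is PL/(AE) and that of the spring is P/k; compatibility requires their sum to equal δ_free.
P [ L/(AE) + 1/k ] = δ_free → P [ 1600/(525×109×10³) + 1/(39×10³) ] = 4.049.
P = 4.049 / 5.36×10⁻⁵ = 75550 N.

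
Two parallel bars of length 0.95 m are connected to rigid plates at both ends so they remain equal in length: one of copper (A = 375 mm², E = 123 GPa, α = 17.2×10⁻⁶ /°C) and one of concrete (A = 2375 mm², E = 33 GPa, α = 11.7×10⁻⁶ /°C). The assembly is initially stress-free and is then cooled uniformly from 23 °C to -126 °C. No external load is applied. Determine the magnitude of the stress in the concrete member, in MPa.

σ ≈ 10 MPa (compressive)

Equilibrium of a rigid end plate with no external load gives equal and opposite internal forces ±P in the two members. Since α_{copper} > α_{concrete}, cooling drives the copper into tension and the concrete into compression.
Setting the final lengths equal and cancelling L: (α₁ − α₂)ΔT = P/(A₁E₁) + P/(A₂E₂).
|α₁ − α₂|·ΔT = 5.5×10⁻⁶ × 149 = 0.0008195.
1/(A₁E₁) + 1/(A₂E₂) = 1/(375×123×10³) + 1/(2375×33×10³) = 3.444×10⁻⁸ N⁻¹.
So P = 0.0008195 / 3.444×10⁻⁸ = 23.8 kN.
σ_{concrete} = P/A₂ = 23800/2375 = 10.02 MPa, compressive.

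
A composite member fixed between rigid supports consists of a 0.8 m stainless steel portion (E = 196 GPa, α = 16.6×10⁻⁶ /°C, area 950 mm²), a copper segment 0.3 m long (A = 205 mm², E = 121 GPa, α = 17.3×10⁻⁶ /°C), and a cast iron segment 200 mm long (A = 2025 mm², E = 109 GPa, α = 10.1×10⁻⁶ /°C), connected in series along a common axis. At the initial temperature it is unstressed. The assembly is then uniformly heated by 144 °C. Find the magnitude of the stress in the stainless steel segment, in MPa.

σ ≈ 180 MPa (compressive)

With the walls removed the bar would change length by δ_free = Σ αᵢΔT Lᵢ = 16.6×10⁻⁶×144×800 + 17.3×10⁻⁶×144×300 + 10.1×10⁻⁶×144×200 = 2.951 mm.
Since the ends are fixed, an axial force P builds up, equal in every segment, with P · Σ Lᵢ/(AᵢEᵢ) = δ_free.
Σ Lᵢ/(AᵢEᵢ) = 800/(950×196×10³) + 300/(205×121×10³) + 200/(2025×109×10³) = 1.73×10⁻⁵ mm/N.
P = 2.951 / 1.73×10⁻⁵ = 170600 N = 170.6 kN, compressive.
σ_{stainless steel} = P / A = 170600 / 950 = 179.6 MPa.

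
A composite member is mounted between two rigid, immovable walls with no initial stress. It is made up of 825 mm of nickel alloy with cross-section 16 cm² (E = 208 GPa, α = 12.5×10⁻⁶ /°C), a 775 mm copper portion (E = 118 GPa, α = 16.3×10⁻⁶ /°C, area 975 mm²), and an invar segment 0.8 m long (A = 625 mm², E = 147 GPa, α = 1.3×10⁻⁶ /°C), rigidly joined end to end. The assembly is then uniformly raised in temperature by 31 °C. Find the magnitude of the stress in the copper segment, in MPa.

σ ≈ 42.5 MPa (compressive)

Free thermal expansion of the whole bar: Σ αᵢΔT Lᵢ = 12.5×10⁻⁶×31×825 + 16.3×10⁻⁶×31×775 + 1.3×10⁻⁶×31×800 = 0.7435 mm.
Since the ends are fixed, an axial force P builds up, equal in every segment, with P · Σ Lᵢ/(AᵢEᵢ) = δ_free.
Σ Lᵢ/(AᵢEᵢ) = 825/(1600×208×10³) + 775/(975×118×10³) + 800/(625×147×10³) = 1.792×10⁻⁵ mm/N.
So P = 0.7435 / 1.792×10⁻⁵ = 41.49 kN, compressive.
σ_{copper} = P / A = 41490 / 975 = 42.55 MPa.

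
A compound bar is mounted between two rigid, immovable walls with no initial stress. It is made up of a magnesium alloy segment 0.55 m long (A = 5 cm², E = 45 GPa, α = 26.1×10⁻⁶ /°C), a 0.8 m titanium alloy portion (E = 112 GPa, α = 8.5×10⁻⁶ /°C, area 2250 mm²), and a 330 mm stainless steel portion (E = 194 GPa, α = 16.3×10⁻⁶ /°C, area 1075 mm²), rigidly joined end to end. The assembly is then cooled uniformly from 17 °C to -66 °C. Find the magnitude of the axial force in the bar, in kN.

If the supports were absent, the total length change would be Σ αᵢΔT Lᵢ = 26.1×10⁻⁶×83×550 + 8.5×10⁻⁶×83×800 + 16.3×10⁻⁶×83×330 = 2.202 mm.
Since the ends are fixed, an axial force P builds up, equal in every segment, with P · Σ Lᵢ/(AᵢEᵢ) = δ_free.
The series flexibility is Σ Lᵢ/(AᵢEᵢ) = 550/(500×45×10³) + 800/(2250×112×10³) + 330/(1075×194×10³) = 2.92×10⁻⁵ mm/N.
Hence P = δ_free / Σ(L/AE) = 2.202/2.92×10⁻⁵ = 75.42 kN (tensile).

P ≈ 75.4 kN (tensile)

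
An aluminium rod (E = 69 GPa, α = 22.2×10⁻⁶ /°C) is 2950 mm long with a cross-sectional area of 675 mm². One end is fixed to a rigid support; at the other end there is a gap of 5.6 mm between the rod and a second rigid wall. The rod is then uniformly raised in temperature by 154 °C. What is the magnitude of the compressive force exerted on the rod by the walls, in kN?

If the wall were absent the rod would grow by αΔT L = 22.2×10⁻⁶ × 154 × 2950 = 10.09 mm.
This exceeds the 5.6 mm gap, so the wall pushes back. The portion of expansion that must be recovered elastically is δ_free − gap = 10.09 − 5.6 = 4.485 mm.
So σ = E(δ_free − g)/L = 69×10³ × 4.485/2950 = 104.9 MPa.
P = σA = 104.9 × 675 = 70.82 kN.

P ≈ 70.8 kN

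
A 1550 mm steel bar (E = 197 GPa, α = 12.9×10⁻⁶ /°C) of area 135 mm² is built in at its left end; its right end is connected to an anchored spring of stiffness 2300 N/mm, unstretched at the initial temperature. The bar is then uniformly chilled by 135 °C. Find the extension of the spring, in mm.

If the spring were absent the bar would shorten by αΔT L = 12.9×10⁻⁶ × 135 × 1550 = 2.699 mm.
Let P be the tensile force in the spring. The bar extends elastically by PL/(AE) and the spring stretches by P/k; together these equal δ_free.
P [ L/(AE) + 1/k ] = δ_free → P [ 1550/(135×197×10³) + 1/(2300) ] = 2.699.
P = 2.699 / 0.0004931 = 5475 N.
Spring extension = P/k = 5475/(2300) = 2.38 mm.

δ ≈ 2.38 mm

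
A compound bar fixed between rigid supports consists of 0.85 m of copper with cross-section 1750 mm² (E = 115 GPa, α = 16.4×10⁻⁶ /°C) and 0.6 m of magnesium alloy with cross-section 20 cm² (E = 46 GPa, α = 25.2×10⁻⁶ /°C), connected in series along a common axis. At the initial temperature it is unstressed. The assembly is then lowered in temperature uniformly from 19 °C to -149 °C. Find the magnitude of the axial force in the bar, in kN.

P ≈ 454 kN (tensile)

With the walls removed the bar would change length by δ_free = Σ αᵢΔT Lᵢ = 16.4×10⁻⁶×168×850 + 25.2×10⁻⁶×168×600 = 4.882 mm.
The walls prevent any net length change, so an axial force P (same in every segment) develops. Compatibility: P · Σ Lᵢ/(AᵢEᵢ) = δ_free.
The series flexibility is Σ Lᵢ/(AᵢEᵢ) = 850/(1750×115×10³) + 600/(2000×46×10³) = 1.075×10⁻⁵ mm/N.
Hence P = δ_free / Σ(L/AE) = 4.882/1.075×10⁻⁵ = 454.3 kN (tensile).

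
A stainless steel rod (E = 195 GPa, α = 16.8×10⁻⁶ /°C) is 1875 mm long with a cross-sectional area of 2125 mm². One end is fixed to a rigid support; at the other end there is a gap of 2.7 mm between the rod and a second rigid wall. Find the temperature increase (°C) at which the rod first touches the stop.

The gap closes when αΔT L = 2.7 mm, since the rod is still unstressed at that instant.
So ΔT = g/(αL) = 2.7/(16.8×10⁻⁶ × 1875) = 85.71 °C.

ΔT ≈ 85.7 °C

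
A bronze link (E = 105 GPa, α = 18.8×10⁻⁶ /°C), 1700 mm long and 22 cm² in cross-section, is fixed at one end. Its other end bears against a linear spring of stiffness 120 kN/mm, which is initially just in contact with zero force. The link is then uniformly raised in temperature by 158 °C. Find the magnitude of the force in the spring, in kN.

P ≈ 322 kN

If the spring were absent the link would lengthen by αΔT L = 18.8×10⁻⁶ × 158 × 1700 = 5.05 mm.
Let P be the compressive force at the spring. The link shortens elastically by PL/(AE) and the spring compresses by P/k; together these equal δ_free.
P [ L/(AE) + 1/k ] = δ_free → P [ 1700/(2200×105×10³) + 1/(120×10³) ] = 5.05.
P = 5.05 / 1.569×10⁻⁵ = 321800 N.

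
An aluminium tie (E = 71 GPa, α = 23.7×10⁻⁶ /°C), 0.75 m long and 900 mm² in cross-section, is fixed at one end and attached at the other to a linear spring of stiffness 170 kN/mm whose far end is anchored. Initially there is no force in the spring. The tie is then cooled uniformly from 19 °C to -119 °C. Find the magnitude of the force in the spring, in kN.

P ≈ 139 kN

Free thermal contraction: δ_free = αΔT L = 23.7×10⁻⁶ × 138 × 750 = 2.453 mm.
Let P be the tensile force in the spring. The tie extends elastically by PL/(AE) and the spring stretches by P/k; together these equal δ_free.
So P = δ_free / [L/(AE) + 1/k] = 2.453 / [ 750/(900×71×10³) + 1/(170×10³) ].
P = 2.453 / 1.762×10⁻⁵ = 139200 N.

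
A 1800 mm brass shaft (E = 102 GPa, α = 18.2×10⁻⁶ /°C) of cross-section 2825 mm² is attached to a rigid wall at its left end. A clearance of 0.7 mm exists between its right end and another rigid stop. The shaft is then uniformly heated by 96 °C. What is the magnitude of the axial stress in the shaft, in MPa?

Unrestrained expansion: δ_free = αΔT L = 18.2×10⁻⁶ × 96 × 1800 = 3.145 mm.
The gap closes (δ_free > 0.7 mm) and the wall then resists a further 3.145 − 0.7 = 2.445 mm of expansion.
So σ = E(δ_free − g)/L = 102×10³ × 2.445/1800 = 138.5 MPa.

σ ≈ 139 MPa (compressive)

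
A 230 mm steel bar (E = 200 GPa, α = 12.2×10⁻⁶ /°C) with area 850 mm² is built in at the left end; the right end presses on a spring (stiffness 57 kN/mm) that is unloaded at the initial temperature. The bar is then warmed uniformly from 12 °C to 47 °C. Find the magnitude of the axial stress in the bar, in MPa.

The unrestrained thermal change is αΔT L = 12.2×10⁻⁶ × 35 × 230 = 0.09821 mm.
With a force P in the spring, the elastic change of the bar is PL/(AE) and that of the spring is P/k; compatibility requires their sum to equal δ_free.
P [ L/(AE) + 1/k ] = δ_free → P [ 230/(850×200×10³) + 1/(57×10³) ] = 0.09821.
P = 0.09821 / 1.89×10⁻⁵ = 5197 N.
σ = P/A = 5197/850 = 6.114 MPa.

σ ≈ 6.11 MPa (compressive)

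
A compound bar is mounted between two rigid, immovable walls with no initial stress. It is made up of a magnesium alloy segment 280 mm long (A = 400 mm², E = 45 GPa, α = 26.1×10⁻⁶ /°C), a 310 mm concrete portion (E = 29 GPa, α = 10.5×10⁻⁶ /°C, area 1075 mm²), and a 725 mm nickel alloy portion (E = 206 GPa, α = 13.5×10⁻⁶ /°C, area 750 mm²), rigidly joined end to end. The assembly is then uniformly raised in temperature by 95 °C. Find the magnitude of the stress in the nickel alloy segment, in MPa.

σ ≈ 85.4 MPa (compressive)

Free thermal expansion of the whole bar: Σ αᵢΔT Lᵢ = 26.1×10⁻⁶×95×280 + 10.5×10⁻⁶×95×310 + 13.5×10⁻⁶×95×725 = 1.933 mm.
Since the ends are fixed, an axial force P builds up, equal in every segment, with P · Σ Lᵢ/(AᵢEᵢ) = δ_free.
Σ Lᵢ/(AᵢEᵢ) = 280/(400×45×10³) + 310/(1075×29×10³) + 725/(750×206×10³) = 3.019×10⁻⁵ mm/N.
P = 1.933 / 3.019×10⁻⁵ = 64030 N = 64.03 kN, compressive.
σ_{nickel alloy} = P / A = 64030 / 750 = 85.38 MPa.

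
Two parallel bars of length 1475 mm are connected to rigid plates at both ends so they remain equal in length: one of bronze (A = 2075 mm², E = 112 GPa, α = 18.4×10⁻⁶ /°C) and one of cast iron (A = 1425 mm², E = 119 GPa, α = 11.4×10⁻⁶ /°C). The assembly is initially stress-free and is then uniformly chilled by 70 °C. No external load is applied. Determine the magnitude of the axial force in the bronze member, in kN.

P ≈ 48 kN (tensile in the bronze)

The bronze has the larger α, so on cooling it would change length more than the cast iron if both were free. The rigid plates force a common final length, so the bronze is put into tension and the cast iron into compression, with equal and opposite forces P (no external load).
Setting the final lengths equal and cancelling L: (α₁ − α₂)ΔT = P/(A₁E₁) + P/(A₂E₂).
|α₁ − α₂|·ΔT = 7×10⁻⁶ × 70 = 0.00049.
1/(A₁E₁) + 1/(A₂E₂) = 1/(2075×112×10³) + 1/(1425×119×10³) = 1.02×10⁻⁸ N⁻¹.
P = 0.00049 / 1.02×10⁻⁸ = 48040 N = 48.04 kN.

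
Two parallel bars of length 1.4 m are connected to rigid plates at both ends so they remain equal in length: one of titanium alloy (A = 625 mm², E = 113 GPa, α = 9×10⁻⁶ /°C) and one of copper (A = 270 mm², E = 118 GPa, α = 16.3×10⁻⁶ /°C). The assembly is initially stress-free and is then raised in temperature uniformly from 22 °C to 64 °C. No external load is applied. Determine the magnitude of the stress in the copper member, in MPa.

Both members must finish at the same length. With the larger α, the copper tends to over-expand; the plates restrain it, putting the copper in compression and the titanium alloy in tension. With no external load the two internal forces are equal and opposite, magnitude P.
Compatibility of the two members (thermal + elastic change equal): (α₁ − α₂)ΔT = P·[1/(A₁E₁) + 1/(A₂E₂)].
|α₁ − α₂|·ΔT = 7.3×10⁻⁶ × 42 = 0.0003066.
1/(A₁E₁) + 1/(A₂E₂) = 1/(625×113×10³) + 1/(270×118×10³) = 4.555×10⁻⁸ N⁻¹.
P = 0.0003066 / 4.555×10⁻⁸ = 6732 N = 6.732 kN.
σ_{copper} = P/A₂ = 6732/270 = 24.93 MPa, compressive.

σ ≈ 24.9 MPa (compressive)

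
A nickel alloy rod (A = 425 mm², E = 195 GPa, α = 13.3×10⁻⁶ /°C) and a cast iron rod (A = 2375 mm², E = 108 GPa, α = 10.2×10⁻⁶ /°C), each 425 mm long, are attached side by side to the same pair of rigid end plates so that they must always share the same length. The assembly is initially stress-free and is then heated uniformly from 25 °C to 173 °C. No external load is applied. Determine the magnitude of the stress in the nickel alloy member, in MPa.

σ ≈ 67.6 MPa (compressive)

Both members must finish at the same length. With the larger α, the nickel alloy tends to over-expand; the plates restrain it, putting the nickel alloy in compression and the cast iron in tension. With no external load the two internal forces are equal and opposite, magnitude P.
Equating the net (thermal + elastic) strains gives |α₁ − α₂|·ΔT = P·[1/(A₁E₁) + 1/(A₂E₂)].
|α₁ − α₂|·ΔT = 3.1×10⁻⁶ × 148 = 0.0004588.
1/(A₁E₁) + 1/(A₂E₂) = 1/(425×195×10³) + 1/(2375×108×10³) = 1.597×10⁻⁸ N⁻¹.
So P = 0.0004588 / 1.597×10⁻⁸ = 28.74 kN.
σ_{nickel alloy} = P/A₁ = 28740/425 = 67.62 MPa, compressive.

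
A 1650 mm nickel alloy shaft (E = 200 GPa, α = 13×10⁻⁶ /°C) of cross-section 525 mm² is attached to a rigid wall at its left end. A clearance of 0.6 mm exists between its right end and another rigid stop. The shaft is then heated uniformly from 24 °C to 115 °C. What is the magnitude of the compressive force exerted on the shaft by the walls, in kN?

Unrestrained expansion: δ_free = αΔT L = 13×10⁻⁶ × 91 × 1650 = 1.952 mm.
The gap closes (δ_free > 0.6 mm) and the wall then resists a further 1.952 − 0.6 = 1.352 mm of expansion.
That suppressed elongation corresponds to σ = E·Δ/L = 200×10³ × 1.352/1650 = 163.9 MPa.
Force on the wall = σA = 163.9 × 525 mm² = 86.03 kN.

P ≈ 86 kN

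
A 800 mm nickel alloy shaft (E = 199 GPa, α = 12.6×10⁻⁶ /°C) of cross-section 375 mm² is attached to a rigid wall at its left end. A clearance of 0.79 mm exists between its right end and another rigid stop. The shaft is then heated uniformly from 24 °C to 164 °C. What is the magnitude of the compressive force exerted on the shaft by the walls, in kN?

P ≈ 57.9 kN

Free thermal elongation = αΔT L = 12.6×10⁻⁶ × 140 × 800 = 1.411 mm.
The gap closes (δ_free > 0.79 mm) and the wall then resists a further 1.411 − 0.79 = 0.6212 mm of expansion.
Compatibility: PL/(AE) = 0.6212 mm, so σ = P/A = E × (0.6212/800) = 154.5 MPa.
Force on the wall = σA = 154.5 × 375 mm² = 57.95 kN.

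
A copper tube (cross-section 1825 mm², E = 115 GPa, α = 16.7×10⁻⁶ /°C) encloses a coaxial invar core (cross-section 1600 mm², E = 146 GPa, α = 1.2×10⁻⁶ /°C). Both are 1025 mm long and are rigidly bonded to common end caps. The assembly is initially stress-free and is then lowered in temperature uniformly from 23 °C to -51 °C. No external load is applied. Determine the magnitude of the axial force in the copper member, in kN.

P ≈ 127 kN (tensile in the copper)

The copper has the larger α, so on cooling it would change length more than the invar if both were free. The rigid plates force a common final length, so the copper is put into tension and the invar into compression, with equal and opposite forces P (no external load).
Equating the net (thermal + elastic) strains gives |α₁ − α₂|·ΔT = P·[1/(A₁E₁) + 1/(A₂E₂)].
|α₁ − α₂|·ΔT = 15.5×10⁻⁶ × 74 = 0.001147.
1/(A₁E₁) + 1/(A₂E₂) = 1/(1825×115×10³) + 1/(1600×146×10³) = 9.046×10⁻⁹ N⁻¹.
P = 0.001147 / 9.046×10⁻⁹ = 126800 N = 126.8 kN.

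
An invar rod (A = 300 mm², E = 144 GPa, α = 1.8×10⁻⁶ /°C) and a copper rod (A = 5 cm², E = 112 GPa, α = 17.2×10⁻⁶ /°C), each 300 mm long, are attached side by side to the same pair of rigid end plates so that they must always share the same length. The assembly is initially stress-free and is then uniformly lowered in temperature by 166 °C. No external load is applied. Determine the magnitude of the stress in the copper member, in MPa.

The copper has the larger α, so on cooling it would change length more than the invar if both were free. The rigid plates force a common final length, so the copper is put into tension and the invar into compression, with equal and opposite forces P (no external load).
Equating the net (thermal + elastic) strains gives |α₁ − α₂|·ΔT = P·[1/(A₁E₁) + 1/(A₂E₂)].
|α₁ − α₂|·ΔT = 15.4×10⁻⁶ × 166 = 0.002556.
1/(A₁E₁) + 1/(A₂E₂) = 1/(300×144×10³) + 1/(500×112×10³) = 4.101×10⁻⁸ N⁻¹.
So P = 0.002556 / 4.101×10⁻⁸ = 62.34 kN.
σ_{copper} = P/A₂ = 62340/500 = 124.7 MPa, tensile.

σ ≈ 125 MPa (tensile)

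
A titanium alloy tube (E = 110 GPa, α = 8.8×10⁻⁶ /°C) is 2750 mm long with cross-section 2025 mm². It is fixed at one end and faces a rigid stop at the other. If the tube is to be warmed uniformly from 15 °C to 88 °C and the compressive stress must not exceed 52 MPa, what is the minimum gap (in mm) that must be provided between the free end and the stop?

g ≈ 0.467 mm

With no wall the tube would lengthen by αΔT L = 8.8×10⁻⁶ × 73 × 2750 = 1.767 mm.
At the allowable stress the elastic shortening the wall may impose is σL/E = 52 × 2750 / (110×10³) = 1.3 mm.
So the gap has to take up the difference, g_min = δ_free − σL/E = 1.767 − 1.3 = 0.4666 mm.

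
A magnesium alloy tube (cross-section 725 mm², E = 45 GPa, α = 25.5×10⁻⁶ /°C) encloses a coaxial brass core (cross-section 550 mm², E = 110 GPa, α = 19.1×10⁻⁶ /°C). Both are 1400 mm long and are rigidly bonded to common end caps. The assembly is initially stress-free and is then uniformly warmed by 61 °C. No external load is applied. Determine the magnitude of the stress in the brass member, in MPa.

Both members must finish at the same length. With the larger α, the magnesium alloy tends to over-expand; the plates restrain it, putting the magnesium alloy in compression and the brass in tension. With no external load the two internal forces are equal and opposite, magnitude P.
Setting the final lengths equal and cancelling L: (α₁ − α₂)ΔT = P/(A₁E₁) + P/(A₂E₂).
|α₁ − α₂|·ΔT = 6.4×10⁻⁶ × 61 = 0.0003904.
1/(A₁E₁) + 1/(A₂E₂) = 1/(725×45×10³) + 1/(550×110×10³) = 4.718×10⁻⁸ N⁻¹.
P = 0.0003904 / 4.718×10⁻⁸ = 8275 N = 8.275 kN.
σ_{brass} = P/A₂ = 8275/550 = 15.04 MPa, tensile.

σ ≈ 15 MPa (tensile)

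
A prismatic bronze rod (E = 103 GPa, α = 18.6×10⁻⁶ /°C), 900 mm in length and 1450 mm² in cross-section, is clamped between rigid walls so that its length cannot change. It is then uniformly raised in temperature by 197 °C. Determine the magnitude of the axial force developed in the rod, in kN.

P ≈ 547 kN (compressive)

The ends cannot move, so σ = EαΔT = 103×10³ × 18.6×10⁻⁶ × 197 = 377.4 MPa.
P = AEαΔT = 1450 × 103×10³ × 18.6×10⁻⁶ × 197 = 547.2 kN (compressive).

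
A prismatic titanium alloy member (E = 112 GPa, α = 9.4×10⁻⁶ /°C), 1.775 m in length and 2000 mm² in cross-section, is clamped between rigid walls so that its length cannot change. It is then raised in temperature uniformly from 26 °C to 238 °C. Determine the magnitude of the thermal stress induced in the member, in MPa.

Because both ends are immovable the net strain is zero, and the suppressed thermal strain is αΔT = 9.4×10⁻⁶ × 212 = 1992.8×10⁻⁶.
The stress required to suppress this strain is σ = Eε = 112×10³ × 1992.8×10⁻⁶ = 223.2 MPa, compressive since the member is trying to expand.

σ ≈ 223 MPa (compressive)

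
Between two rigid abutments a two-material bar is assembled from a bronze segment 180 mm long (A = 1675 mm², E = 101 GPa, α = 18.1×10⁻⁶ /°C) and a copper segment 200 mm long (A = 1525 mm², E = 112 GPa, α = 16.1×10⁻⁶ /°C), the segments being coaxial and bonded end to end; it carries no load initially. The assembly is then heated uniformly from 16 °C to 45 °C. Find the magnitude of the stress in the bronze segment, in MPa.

σ ≈ 50.2 MPa (compressive)

If the supports were absent, the total length change would be Σ αᵢΔT Lᵢ = 18.1×10⁻⁶×29×180 + 16.1×10⁻⁶×29×200 = 0.1879 mm.
The walls prevent any net length change, so an axial force P (same in every segment) develops. Compatibility: P · Σ Lᵢ/(AᵢEᵢ) = δ_free.
Σ Lᵢ/(AᵢEᵢ) = 180/(1675×101×10³) + 200/(1525×112×10³) = 2.235×10⁻⁶ mm/N.
P = 0.1879 / 2.235×10⁻⁶ = 84060 N = 84.06 kN, compressive.
σ_{bronze} = P / A = 84060 / 1675 = 50.18 MPa.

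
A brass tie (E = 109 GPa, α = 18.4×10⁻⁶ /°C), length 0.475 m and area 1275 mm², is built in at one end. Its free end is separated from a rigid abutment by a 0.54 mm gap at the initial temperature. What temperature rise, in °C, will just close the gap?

The gap closes when αΔT L = 0.54 mm, since the tie is still unstressed at that instant.
ΔT = 0.54 / (18.4×10⁻⁶ × 475) = 61.78 °C.

ΔT ≈ 61.8 °C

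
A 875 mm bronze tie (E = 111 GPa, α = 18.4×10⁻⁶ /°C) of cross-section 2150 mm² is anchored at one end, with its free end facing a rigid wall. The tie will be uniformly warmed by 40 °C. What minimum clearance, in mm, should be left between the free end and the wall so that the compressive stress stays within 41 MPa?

g ≈ 0.321 mm

With no wall the tie would lengthen by αΔT L = 18.4×10⁻⁶ × 40 × 875 = 0.644 mm.
A stress of 41 MPa corresponds to the wall pushing the tie back by σL/E = 41×875/(111×10³) = 0.3232 mm.
The gap must absorb the remainder: g_min = 0.644 − 0.3232 = 0.3208 mm.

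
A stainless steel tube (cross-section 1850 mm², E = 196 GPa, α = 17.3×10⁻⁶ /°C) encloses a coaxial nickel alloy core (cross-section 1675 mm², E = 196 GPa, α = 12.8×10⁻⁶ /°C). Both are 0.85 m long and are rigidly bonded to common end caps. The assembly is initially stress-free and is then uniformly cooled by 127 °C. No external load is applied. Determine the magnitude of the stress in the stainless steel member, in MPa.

σ ≈ 53.2 MPa (tensile)

Equilibrium of a rigid end plate with no external load gives equal and opposite internal forces ±P in the two members. Since α_{stainless steel} > α_{nickel alloy}, cooling drives the stainless steel into tension and the nickel alloy into compression.
Setting the final lengths equal and cancelling L: (α₁ − α₂)ΔT = P/(A₁E₁) + P/(A₂E₂).
|α₁ − α₂|·ΔT = 4.5×10⁻⁶ × 127 = 0.0005715.
1/(A₁E₁) + 1/(A₂E₂) = 1/(1850×196×10³) + 1/(1675×196×10³) = 5.804×10⁻⁹ N⁻¹.
P = 0.0005715 / 5.804×10⁻⁹ = 98470 N = 98.47 kN.
σ_{stainless steel} = P/A₁ = 98470/1850 = 53.23 MPa, tensile.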